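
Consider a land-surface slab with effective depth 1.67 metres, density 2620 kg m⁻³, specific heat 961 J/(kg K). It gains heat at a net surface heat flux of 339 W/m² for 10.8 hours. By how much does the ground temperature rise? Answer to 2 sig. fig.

Areal heat capacity C = ρ c_p D = 2620 × 961 × 1.67 = 4.20×10^6 J/(m²·K).
Net heat input Q = F Δt = 339 × (10.8 hours × 3600 s/hour) = 1.32×10^7 J/m².
ΔT = Q / C = 1.32×10^7 / 4.20×10^6 = 3.13 K.

3.1 K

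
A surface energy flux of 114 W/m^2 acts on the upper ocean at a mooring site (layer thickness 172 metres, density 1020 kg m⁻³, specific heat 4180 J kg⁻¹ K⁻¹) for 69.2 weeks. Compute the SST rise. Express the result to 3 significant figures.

Areal heat capacity C = ρ c_p D = 1020 × 4180 × 172 = 7.33×10^8 J/(m²·K).
Net heat input Q = F Δt = 114 × (69.2 weeks × 6.048×10^5 s/week) = 4.77×10^9 J/m².
ΔT = Q / C = 4.77×10^9 / 7.33×10^8 = 6.51 K.

6.51 K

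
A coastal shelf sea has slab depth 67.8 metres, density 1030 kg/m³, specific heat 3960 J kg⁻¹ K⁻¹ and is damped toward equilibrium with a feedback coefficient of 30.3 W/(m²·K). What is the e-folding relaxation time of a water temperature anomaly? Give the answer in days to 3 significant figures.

Areal heat capacity C = ρ c_p D = 1030 × 3960 × 67.8 = 2.77×10^8 J/(m²·K).
Relaxation time τ = C / λ = 2.77×10^8 / 30.3 = 9.13×10^6 s.
In days: 9.13×10^6 s / (86400 s/day) = 106 days.

106 days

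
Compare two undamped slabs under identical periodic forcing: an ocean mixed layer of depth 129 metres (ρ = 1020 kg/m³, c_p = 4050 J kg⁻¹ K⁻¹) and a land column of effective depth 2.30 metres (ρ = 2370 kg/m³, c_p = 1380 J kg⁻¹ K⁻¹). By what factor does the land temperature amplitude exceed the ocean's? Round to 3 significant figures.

70.8

C_ocean = 1020 × 4050 × 129 = 5.33×10^8 J/(m²·K).
C_land = 2370 × 1380 × 2.30 = 7.52×10^6 J/(m²·K).
Undamped amplitude ∝ 1/C, so A_land/A_ocean = C_ocean/C_land = 70.8.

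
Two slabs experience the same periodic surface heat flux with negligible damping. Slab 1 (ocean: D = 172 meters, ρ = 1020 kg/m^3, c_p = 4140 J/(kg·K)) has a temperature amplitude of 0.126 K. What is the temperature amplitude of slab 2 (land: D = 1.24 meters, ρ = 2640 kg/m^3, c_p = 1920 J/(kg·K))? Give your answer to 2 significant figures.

15 K

C_ocean = 7.26×10^8 J/(m²·K); C_land = 6.29×10^6 J/(m²·K).
A ∝ 1/C ⇒ A_land = A_ocean × C_ocean/C_land = 0.126 × 116 = 14.6 K.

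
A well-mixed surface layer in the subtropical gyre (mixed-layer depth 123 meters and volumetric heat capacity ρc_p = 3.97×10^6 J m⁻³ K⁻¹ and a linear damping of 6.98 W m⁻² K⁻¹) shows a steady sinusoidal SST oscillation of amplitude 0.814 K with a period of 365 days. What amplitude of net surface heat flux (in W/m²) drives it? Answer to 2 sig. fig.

79

Areal heat capacity C = ρc_p × D = 3.97×10^6 × 123 = 4.88×10^8 J/(m^2 K).
ω = 2π / 3.15×10^7 s = 1.99×10^-7 s⁻¹.
√((Cω)² + λ²) = √((97.3)² + 6.98²) = 97.5 W/(m²·K).
F₀ = A × √((Cω)²+λ²) = 0.814 × 97.5 = 79.4 W/m².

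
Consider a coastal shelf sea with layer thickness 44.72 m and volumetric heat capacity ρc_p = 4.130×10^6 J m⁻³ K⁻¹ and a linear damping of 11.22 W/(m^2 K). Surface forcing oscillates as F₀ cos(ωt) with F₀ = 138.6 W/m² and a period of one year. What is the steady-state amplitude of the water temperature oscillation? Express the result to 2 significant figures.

3.6 K

Areal heat capacity C = ρc_p × D = 4.130×10^6 × 44.72 = 1.85×10^8 J m⁻² K⁻¹.
Angular frequency ω = 2π / T = 2π / 3.15×10^7 s = 1.99×10^-7 s⁻¹.
√((Cω)² + λ²) = √((36.8)² + 11.22²) = 38.5 W/(m²·K).
Amplitude A = F₀ / √((Cω)²+λ²) = 138.6 / 38.5 = 3.60 K.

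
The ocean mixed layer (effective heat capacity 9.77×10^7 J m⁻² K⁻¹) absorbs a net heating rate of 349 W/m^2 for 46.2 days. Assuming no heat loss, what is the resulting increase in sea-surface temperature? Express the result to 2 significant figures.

Areal heat capacity C = 9.77×10^7 J m⁻² K⁻¹ (given).
Net heat input Q = F Δt = 349 × (46.2 days × 86400 s/day) = 1.39×10^9 J/m².
ΔT = Q / C = 1.39×10^9 / 9.77×10^7 = 14.3 K.

14 K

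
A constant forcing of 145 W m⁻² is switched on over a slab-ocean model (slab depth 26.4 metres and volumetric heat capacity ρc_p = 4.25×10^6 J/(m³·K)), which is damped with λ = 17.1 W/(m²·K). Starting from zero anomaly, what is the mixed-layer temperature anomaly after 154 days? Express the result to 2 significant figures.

Areal heat capacity C = ρc_p × D = 4.25×10^6 × 26.4 = 1.12×10^8 J m⁻² K⁻¹.
τ = C / λ = 1.12×10^8 / 17.1 = 6.56×10^6 s.
Equilibrium anomaly ΔT_eq = F / λ = 145 / 17.1 = 8.48 K.
t = 154 days = 1.33×10^7 s, so t/τ = 2.03.
ΔT(t) = ΔT_eq (1 − e^(−t/τ)) = 8.48 × (1 − e^−2.03) = 7.36 K.

7.4 K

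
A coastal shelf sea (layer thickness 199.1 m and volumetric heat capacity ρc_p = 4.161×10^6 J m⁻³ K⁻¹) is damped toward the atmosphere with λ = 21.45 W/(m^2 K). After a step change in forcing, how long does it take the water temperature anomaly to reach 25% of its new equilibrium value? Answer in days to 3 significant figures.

129 days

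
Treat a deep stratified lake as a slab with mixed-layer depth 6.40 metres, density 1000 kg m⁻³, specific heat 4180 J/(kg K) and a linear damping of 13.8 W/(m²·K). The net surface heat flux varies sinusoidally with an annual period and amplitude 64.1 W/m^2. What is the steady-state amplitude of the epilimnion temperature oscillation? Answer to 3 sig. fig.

4.33 K

Areal heat capacity C = ρ c_p D = 1000 × 4180 × 6.40 = 2.68×10^7 J m⁻² K⁻¹.
Angular frequency ω = 2π / T = 2π / 3.15×10^7 s = 1.99×10^-7 s⁻¹.
√((Cω)² + λ²) = √((5.33)² + 13.8²) = 14.8 W/(m²·K).
Amplitude A = F₀ / √((Cω)²+λ²) = 64.1 / 14.8 = 4.33 K.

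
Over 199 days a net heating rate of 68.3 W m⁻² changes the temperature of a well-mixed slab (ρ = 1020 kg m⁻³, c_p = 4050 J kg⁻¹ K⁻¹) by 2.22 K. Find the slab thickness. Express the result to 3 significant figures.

128 m

Heat input Q = F Δt = 68.3 × 1.72×10^7 s = 1.17×10^9 J/m².
Required areal heat capacity C = Q / ΔT = 5.29×10^8 J/(m²·K).
Depth D = C / (ρ c_p) = 5.29×10^8 / (1020 × 4050) = 128 m.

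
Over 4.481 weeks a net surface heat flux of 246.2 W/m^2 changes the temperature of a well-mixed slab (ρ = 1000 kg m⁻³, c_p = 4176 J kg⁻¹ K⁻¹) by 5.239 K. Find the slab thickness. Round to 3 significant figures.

30.5 m

Heat input Q = F Δt = 246.2 × 2.71×10^6 s = 6.67×10^8 J/m².
Required areal heat capacity C = Q / ΔT = 1.27×10^8 J/(m²·K).
Depth D = C / (ρ c_p) = 1.27×10^8 / (1000 × 4176) = 30.5 m.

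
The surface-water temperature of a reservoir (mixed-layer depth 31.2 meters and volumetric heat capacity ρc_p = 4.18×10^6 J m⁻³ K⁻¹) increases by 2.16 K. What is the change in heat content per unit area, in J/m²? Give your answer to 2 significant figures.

2.8×10^8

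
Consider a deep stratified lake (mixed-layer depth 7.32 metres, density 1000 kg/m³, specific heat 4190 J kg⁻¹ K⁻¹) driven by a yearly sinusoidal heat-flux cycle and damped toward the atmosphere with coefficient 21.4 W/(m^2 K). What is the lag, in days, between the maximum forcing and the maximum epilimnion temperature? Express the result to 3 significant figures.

Areal heat capacity C = ρ c_p D = 1000 × 4190 × 7.32 = 3.07×10^7 J/(m²·K).
ω = 2π / 3.15×10^7 s = 1.99×10^-7 s⁻¹.
Phase lag φ = arctan(Cω/λ) = arctan(6.11/21.4) = 0.278 rad.
Time lag = φ / ω = 0.278 / 1.99×10^-7 = 1.40×10^6 s = 16.2 days.

16.2 days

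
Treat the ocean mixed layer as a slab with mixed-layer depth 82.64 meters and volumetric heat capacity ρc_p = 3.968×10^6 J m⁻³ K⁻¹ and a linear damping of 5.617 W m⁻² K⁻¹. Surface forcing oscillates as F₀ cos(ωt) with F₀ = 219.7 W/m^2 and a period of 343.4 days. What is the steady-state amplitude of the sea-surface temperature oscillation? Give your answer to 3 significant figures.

Areal heat capacity C = ρc_p × D = 3.968×10^6 × 82.64 = 3.28×10^8 J/(m^2 K).
Angular frequency ω = 2π / T = 2π / 2.97×10^7 s = 2.12×10^-7 s⁻¹.
√((Cω)² + λ²) = √((69.4)² + 5.617²) = 69.7 W/(m²·K).
Amplitude A = F₀ / √((Cω)²+λ²) = 219.7 / 69.7 = 3.15 K.

3.15 K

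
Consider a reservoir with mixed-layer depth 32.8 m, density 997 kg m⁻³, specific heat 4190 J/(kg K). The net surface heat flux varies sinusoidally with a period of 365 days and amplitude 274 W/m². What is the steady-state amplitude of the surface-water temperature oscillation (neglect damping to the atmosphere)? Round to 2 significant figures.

10 K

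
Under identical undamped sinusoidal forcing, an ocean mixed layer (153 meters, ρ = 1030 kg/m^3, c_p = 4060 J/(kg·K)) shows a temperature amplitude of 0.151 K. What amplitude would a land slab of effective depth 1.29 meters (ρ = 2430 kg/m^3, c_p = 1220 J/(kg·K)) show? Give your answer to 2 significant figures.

25 K

C_ocean = 6.40×10^8 J/(m²·K); C_land = 3.82×10^6 J/(m²·K).
A ∝ 1/C ⇒ A_land = A_ocean × C_ocean/C_land = 0.151 × 167 = 25.3 K.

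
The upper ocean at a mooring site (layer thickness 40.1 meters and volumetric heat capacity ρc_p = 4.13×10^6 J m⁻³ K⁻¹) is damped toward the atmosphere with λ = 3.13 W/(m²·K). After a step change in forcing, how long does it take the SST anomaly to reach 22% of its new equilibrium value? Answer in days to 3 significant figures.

152 days

Areal heat capacity C = ρc_p × D = 4.13×10^6 × 40.1 = 1.66×10^8 J m⁻² K⁻¹.
τ = C / λ = 1.66×10^8 / 3.13 = 5.29×10^7 s.
Fraction reached: 1 − e^(−t/τ) = 0.22 ⇒ t = −τ ln(1 − 0.22) = τ × 0.248.
t = 1.31×10^7 s = 152 days.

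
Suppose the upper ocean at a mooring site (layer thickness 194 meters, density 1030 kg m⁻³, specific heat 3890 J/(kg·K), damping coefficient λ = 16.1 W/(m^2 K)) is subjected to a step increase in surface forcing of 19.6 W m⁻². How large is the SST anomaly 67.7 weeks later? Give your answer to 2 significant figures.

0.70 K

Areal heat capacity C = ρ c_p D = 1030 × 3890 × 194 = 7.77×10^8 J m⁻² K⁻¹.
τ = C / λ = 7.77×10^8 / 16.1 = 4.83×10^7 s.
Equilibrium anomaly ΔT_eq = F / λ = 19.6 / 16.1 = 1.22 K.
t = 67.7 weeks = 4.09×10^7 s, so t/τ = 0.848.
ΔT(t) = ΔT_eq (1 − e^(−t/τ)) = 1.22 × (1 − e^−0.848) = 0.696 K.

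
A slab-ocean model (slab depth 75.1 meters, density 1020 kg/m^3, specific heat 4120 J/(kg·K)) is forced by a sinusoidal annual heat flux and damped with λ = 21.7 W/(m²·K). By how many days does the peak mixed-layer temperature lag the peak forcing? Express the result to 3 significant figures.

Areal heat capacity C = ρ c_p D = 1020 × 4120 × 75.1 = 3.16×10^8 J m⁻² K⁻¹.
ω = 2π / 3.15×10^7 s = 1.99×10^-7 s⁻¹.
Phase lag φ = arctan(Cω/λ) = arctan(62.9/21.7) = 1.24 rad.
Time lag = φ / ω = 1.24 / 1.99×10^-7 = 6.22×10^6 s = 71.9 days.

71.9 days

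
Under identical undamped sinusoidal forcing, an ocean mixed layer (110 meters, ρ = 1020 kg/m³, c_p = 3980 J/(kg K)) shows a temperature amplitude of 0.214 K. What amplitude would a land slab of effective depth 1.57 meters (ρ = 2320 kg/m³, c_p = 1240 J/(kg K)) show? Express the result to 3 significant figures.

21.2 K

C_ocean = 4.47×10^8 J/(m²·K); C_land = 4.52×10^6 J/(m²·K).
A ∝ 1/C ⇒ A_land = A_ocean × C_ocean/C_land = 0.214 × 98.9 = 21.2 K.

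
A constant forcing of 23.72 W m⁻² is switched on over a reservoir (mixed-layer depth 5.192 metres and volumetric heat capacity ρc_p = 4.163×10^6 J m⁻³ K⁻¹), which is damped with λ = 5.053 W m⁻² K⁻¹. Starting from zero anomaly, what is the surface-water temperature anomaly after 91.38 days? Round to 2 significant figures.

4.0 K

Areal heat capacity C = ρc_p × D = 4.163×10^6 × 5.192 = 2.16×10^7 J/(m²·K).
τ = C / λ = 2.16×10^7 / 5.053 = 4.28×10^6 s.
Equilibrium anomaly ΔT_eq = F / λ = 23.72 / 5.053 = 4.69 K.
t = 91.38 days = 7.90×10^6 s, so t/τ = 1.85.
ΔT(t) = ΔT_eq (1 − e^(−t/τ)) = 4.69 × (1 − e^−1.85) = 3.95 K.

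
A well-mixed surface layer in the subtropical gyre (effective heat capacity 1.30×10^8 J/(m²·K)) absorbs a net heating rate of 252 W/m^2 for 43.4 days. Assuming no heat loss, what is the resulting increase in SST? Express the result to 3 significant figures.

7.27 K

Areal heat capacity C = 1.30×10^8 J/(m²·K) (given).
Net heat input Q = F Δt = 252 × (43.4 days × 86400 s/day) = 9.45×10^8 J/m².
ΔT = Q / C = 9.45×10^8 / 1.30×10^8 = 7.27 K.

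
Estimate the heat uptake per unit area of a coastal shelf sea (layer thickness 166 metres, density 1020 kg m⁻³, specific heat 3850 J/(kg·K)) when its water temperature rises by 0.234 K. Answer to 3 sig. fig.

1.53×10^8

Areal heat capacity C = ρ c_p D = 1020 × 3850 × 166 = 6.52×10^8 J m⁻² K⁻¹.
ΔQ = C ΔT = 6.52×10^8 × 0.234 = 1.53×10^8 J/m².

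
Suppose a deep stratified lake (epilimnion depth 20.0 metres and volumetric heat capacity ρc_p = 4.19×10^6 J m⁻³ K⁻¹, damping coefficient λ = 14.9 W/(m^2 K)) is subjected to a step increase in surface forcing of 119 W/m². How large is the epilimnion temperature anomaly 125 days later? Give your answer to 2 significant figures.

6.8 K

Areal heat capacity C = ρc_p × D = 4.19×10^6 × 20.0 = 8.38×10^7 J/(m²·K).
τ = C / λ = 8.38×10^7 / 14.9 = 5.62×10^6 s.
Equilibrium anomaly ΔT_eq = F / λ = 119 / 14.9 = 7.99 K.
t = 125 days = 1.08×10^7 s, so t/τ = 1.92.
ΔT(t) = ΔT_eq (1 − e^(−t/τ)) = 7.99 × (1 − e^−1.92) = 6.82 K.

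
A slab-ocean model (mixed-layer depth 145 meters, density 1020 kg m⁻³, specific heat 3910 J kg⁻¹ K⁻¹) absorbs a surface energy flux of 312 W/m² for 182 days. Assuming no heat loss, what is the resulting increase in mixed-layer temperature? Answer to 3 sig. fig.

Areal heat capacity C = ρ c_p D = 1020 × 3910 × 145 = 5.78×10^8 J/(m^2 K).
Net heat input Q = F Δt = 312 × (182 days × 86400 s/day) = 4.91×10^9 J/m².
ΔT = Q / C = 4.91×10^9 / 5.78×10^8 = 8.48 K.

8.48 K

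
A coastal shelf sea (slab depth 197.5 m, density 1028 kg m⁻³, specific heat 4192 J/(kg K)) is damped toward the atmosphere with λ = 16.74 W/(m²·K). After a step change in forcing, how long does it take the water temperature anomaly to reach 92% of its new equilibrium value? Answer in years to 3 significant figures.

Areal heat capacity C = ρ c_p D = 1028 × 4192 × 197.5 = 8.51×10^8 J/(m^2 K).
τ = C / λ = 8.51×10^8 / 16.74 = 5.08×10^7 s.
Fraction reached: 1 − e^(−t/τ) = 0.92 ⇒ t = −τ ln(1 − 0.92) = τ × 2.53.
t = 1.28×10^8 s = 4.07 years.

4.07 years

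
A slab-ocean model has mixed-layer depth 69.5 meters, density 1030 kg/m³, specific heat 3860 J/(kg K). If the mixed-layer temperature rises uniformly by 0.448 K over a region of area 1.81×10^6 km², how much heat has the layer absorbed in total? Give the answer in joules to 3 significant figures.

2.24×10^20 J

Areal heat capacity C = ρ c_p D = 1030 × 3860 × 69.5 = 2.76×10^8 J m⁻² K⁻¹.
Heat per unit area: q = C ΔT = 2.76×10^8 × 0.448 = 1.24×10^8 J/m².
Total heat: Q = q × A = 1.24×10^8 × (1.81×10^6 × 10⁶ m²) = 2.24×10^20 J.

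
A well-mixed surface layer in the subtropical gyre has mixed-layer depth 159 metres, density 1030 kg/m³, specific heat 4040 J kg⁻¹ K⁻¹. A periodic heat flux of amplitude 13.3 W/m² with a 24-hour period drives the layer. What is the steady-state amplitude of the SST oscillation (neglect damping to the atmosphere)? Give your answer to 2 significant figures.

Areal heat capacity C = ρ c_p D = 1030 × 4040 × 159 = 6.62×10^8 J m⁻² K⁻¹.
Angular frequency ω = 2π / T = 2π / 86400 s = 7.27×10^-5 s⁻¹.
Cω = 6.62×10^8 × 7.27×10^-5 = 48100 W/(m²·K).
Amplitude A = F₀ / (Cω) = 13.3 / 48100 = 2.76×10^-4 K.

2.8×10^-4 K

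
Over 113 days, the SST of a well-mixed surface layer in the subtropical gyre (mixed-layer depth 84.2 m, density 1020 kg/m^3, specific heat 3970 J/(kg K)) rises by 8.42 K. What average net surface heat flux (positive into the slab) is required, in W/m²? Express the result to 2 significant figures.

290

Areal heat capacity C = ρ c_p D = 1020 × 3970 × 84.2 = 3.41×10^8 J/(m^2 K).
Required heat per unit area: Q = C ΔT = 3.41×10^8 × 8.42 = 2.87×10^9 J/m².
Flux F = Q / Δt = 2.87×10^9 / 9.76×10^6 s = 294 W/m².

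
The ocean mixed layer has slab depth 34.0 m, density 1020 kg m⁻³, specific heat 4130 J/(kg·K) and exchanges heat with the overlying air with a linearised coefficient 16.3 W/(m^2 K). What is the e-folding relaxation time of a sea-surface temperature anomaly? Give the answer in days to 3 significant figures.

Areal heat capacity C = ρ c_p D = 1020 × 4130 × 34.0 = 1.43×10^8 J m⁻² K⁻¹.
Relaxation time τ = C / λ = 1.43×10^8 / 16.3 = 8.79×10^6 s.
In days: 8.79×10^6 s / (86400 s/day) = 102 days.

102 days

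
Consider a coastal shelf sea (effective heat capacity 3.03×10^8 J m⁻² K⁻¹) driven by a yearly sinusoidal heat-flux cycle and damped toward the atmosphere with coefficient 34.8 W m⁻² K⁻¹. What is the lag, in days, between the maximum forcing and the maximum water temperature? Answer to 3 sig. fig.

60.9 days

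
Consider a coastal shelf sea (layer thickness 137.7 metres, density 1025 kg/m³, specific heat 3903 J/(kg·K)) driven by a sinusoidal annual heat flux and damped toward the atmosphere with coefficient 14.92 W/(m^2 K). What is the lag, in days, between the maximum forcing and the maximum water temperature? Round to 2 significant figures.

83 days

Areal heat capacity C = ρ c_p D = 1025 × 3903 × 137.7 = 5.51×10^8 J m⁻² K⁻¹.
ω = 2π / 3.15×10^7 s = 1.99×10^-7 s⁻¹.
Phase lag φ = arctan(Cω/λ) = arctan(110/14.92) = 1.44 rad.
Time lag = φ / ω = 1.44 / 1.99×10^-7 = 7.21×10^6 s = 83.4 days.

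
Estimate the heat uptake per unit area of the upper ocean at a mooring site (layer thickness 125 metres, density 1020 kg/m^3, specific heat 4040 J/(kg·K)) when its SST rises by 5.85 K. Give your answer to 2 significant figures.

3.0×10^9

Areal heat capacity C = ρ c_p D = 1020 × 4040 × 125 = 5.15×10^8 J/(m²·K).
ΔQ = C ΔT = 5.15×10^8 × 5.85 = 3.01×10^9 J/m².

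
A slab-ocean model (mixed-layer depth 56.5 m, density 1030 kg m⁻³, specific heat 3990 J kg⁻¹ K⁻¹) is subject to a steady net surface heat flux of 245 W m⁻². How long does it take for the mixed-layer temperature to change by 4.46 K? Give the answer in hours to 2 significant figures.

1200 hours

Areal heat capacity C = ρ c_p D = 1030 × 3990 × 56.5 = 2.32×10^8 J/(m^2 K).
Time required: Δt = C ΔT / F = 2.32×10^8 × 4.46 / 245 = 4.23×10^6 s.
In hours: 4.23×10^6 s / (3600 s/hour) = 1170 hours.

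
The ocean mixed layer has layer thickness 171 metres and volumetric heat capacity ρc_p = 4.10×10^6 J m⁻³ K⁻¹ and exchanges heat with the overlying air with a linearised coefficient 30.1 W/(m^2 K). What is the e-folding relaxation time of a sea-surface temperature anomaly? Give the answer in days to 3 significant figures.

Areal heat capacity C = ρc_p × D = 4.10×10^6 × 171 = 7.01×10^8 J m⁻² K⁻¹.
Relaxation time τ = C / λ = 7.01×10^8 / 30.1 = 2.33×10^7 s.
In days: 2.33×10^7 s / (86400 s/day) = 270 days.

270 days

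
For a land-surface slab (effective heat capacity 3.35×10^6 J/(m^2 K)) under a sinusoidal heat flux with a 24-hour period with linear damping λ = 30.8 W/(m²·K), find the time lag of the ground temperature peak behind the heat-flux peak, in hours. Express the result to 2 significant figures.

Areal heat capacity C = 3.35×10^6 J/(m^2 K) (given).
ω = 2π / 86400 s = 7.27×10^-5 s⁻¹.
Phase lag φ = arctan(Cω/λ) = arctan(244/30.8) = 1.45 rad.
Time lag = φ / ω = 1.45 / 7.27×10^-5 = 19900 s = 5.52 hours.

5.5 hours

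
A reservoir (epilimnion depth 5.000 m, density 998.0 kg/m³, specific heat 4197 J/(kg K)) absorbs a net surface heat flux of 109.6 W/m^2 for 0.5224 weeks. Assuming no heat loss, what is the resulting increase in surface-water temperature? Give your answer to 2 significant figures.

Areal heat capacity C = ρ c_p D = 998.0 × 4197 × 5.000 = 2.09×10^7 J/(m²·K).
Net heat input Q = F Δt = 109.6 × (0.5224 weeks × 6.048×10^5 s/week) = 3.46×10^7 J/m².
ΔT = Q / C = 3.46×10^7 / 2.09×10^7 = 1.65 K.

1.7 K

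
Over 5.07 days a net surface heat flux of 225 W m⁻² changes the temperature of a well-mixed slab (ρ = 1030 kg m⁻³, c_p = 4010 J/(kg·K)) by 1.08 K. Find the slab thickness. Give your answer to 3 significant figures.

Heat input Q = F Δt = 225 × 4.38×10^5 s = 9.86×10^7 J/m².
Required areal heat capacity C = Q / ΔT = 9.13×10^7 J/(m²·K).
Depth D = C / (ρ c_p) = 9.13×10^7 / (1030 × 4010) = 22.1 m.

22.1 m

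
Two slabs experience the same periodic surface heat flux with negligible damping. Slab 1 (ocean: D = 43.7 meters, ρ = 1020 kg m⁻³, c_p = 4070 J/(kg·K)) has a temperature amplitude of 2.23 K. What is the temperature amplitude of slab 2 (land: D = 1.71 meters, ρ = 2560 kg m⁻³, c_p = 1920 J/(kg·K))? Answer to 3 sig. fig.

C_ocean = 1.81×10^8 J/(m²·K); C_land = 8.40×10^6 J/(m²·K).
A ∝ 1/C ⇒ A_land = A_ocean × C_ocean/C_land = 2.23 × 21.6 = 48.1 K.

48.1 K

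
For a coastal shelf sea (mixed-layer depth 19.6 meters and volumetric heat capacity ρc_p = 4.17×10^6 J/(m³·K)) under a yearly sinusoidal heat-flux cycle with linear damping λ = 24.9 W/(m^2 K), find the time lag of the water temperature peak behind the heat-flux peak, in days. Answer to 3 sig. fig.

33.6 days

Areal heat capacity C = ρc_p × D = 4.17×10^6 × 19.6 = 8.17×10^7 J/(m^2 K).
ω = 2π / 3.15×10^7 s = 1.99×10^-7 s⁻¹.
Phase lag φ = arctan(Cω/λ) = arctan(16.3/24.9) = 0.579 rad.
Time lag = φ / ω = 0.579 / 1.99×10^-7 = 2.91×10^6 s = 33.6 days.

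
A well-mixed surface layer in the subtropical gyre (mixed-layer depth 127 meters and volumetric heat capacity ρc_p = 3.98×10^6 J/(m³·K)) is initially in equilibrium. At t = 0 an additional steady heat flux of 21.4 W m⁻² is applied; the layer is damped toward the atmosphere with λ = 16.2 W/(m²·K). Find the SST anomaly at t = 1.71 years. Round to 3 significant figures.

1.09 K

Areal heat capacity C = ρc_p × D = 3.98×10^6 × 127 = 5.05×10^8 J/(m^2 K).
τ = C / λ = 5.05×10^8 / 16.2 = 3.12×10^7 s.
Equilibrium anomaly ΔT_eq = F / λ = 21.4 / 16.2 = 1.32 K.
t = 1.71 years = 5.40×10^7 s, so t/τ = 1.73.
ΔT(t) = ΔT_eq (1 − e^(−t/τ)) = 1.32 × (1 − e^−1.73) = 1.09 K.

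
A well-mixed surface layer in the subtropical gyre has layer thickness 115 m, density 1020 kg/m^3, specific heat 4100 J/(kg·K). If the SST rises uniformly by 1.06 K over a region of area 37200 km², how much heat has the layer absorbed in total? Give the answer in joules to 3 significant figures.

1.90×10^19 J

Areal heat capacity C = ρ c_p D = 1020 × 4100 × 115 = 4.81×10^8 J m⁻² K⁻¹.
Heat per unit area: q = C ΔT = 4.81×10^8 × 1.06 = 5.10×10^8 J/m².
Total heat: Q = q × A = 5.10×10^8 × (37200 × 10⁶ m²) = 1.90×10^19 J.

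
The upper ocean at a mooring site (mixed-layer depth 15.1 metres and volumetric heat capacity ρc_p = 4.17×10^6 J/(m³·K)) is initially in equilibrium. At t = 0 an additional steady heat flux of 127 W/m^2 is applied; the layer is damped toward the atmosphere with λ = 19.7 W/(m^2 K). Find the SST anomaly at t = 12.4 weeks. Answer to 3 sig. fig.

Areal heat capacity C = ρc_p × D = 4.17×10^6 × 15.1 = 6.30×10^7 J m⁻² K⁻¹.
τ = C / λ = 6.30×10^7 / 19.7 = 3.20×10^6 s.
Equilibrium anomaly ΔT_eq = F / λ = 127 / 19.7 = 6.45 K.
t = 12.4 weeks = 7.50×10^6 s, so t/τ = 2.35.
ΔT(t) = ΔT_eq (1 − e^(−t/τ)) = 6.45 × (1 − e^−2.35) = 5.83 K.

5.83 K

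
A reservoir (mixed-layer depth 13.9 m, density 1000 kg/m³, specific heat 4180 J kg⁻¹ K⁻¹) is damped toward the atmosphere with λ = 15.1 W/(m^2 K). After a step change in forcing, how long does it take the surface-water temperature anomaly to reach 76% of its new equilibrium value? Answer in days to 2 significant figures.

64 days

Areal heat capacity C = ρ c_p D = 1000 × 4180 × 13.9 = 5.81×10^7 J/(m^2 K).
τ = C / λ = 5.81×10^7 / 15.1 = 3.85×10^6 s.
Fraction reached: 1 − e^(−t/τ) = 0.76 ⇒ t = −τ ln(1 − 0.76) = τ × 1.43.
t = 5.49×10^6 s = 63.6 days.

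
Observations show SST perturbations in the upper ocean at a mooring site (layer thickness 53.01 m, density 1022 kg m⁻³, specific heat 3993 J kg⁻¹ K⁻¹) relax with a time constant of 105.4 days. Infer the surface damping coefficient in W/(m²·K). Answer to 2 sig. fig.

24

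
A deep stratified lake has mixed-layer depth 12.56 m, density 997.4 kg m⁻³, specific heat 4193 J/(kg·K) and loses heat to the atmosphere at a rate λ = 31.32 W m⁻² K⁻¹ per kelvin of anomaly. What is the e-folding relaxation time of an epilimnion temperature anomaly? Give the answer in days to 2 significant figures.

Areal heat capacity C = ρ c_p D = 997.4 × 4193 × 12.56 = 5.25×10^7 J/(m^2 K).
Relaxation time τ = C / λ = 5.25×10^7 / 31.32 = 1.68×10^6 s.
In days: 1.68×10^6 s / (86400 s/day) = 19.4 days.

19 days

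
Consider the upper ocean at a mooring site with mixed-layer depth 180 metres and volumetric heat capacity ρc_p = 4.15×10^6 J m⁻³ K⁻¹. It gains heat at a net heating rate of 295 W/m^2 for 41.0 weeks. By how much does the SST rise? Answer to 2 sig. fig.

9.8 K

Areal heat capacity C = ρc_p × D = 4.15×10^6 × 180 = 7.47×10^8 J/(m²·K).
Net heat input Q = F Δt = 295 × (41.0 weeks × 6.048×10^5 s/week) = 7.32×10^9 J/m².
ΔT = Q / C = 7.32×10^9 / 7.47×10^8 = 9.79 K.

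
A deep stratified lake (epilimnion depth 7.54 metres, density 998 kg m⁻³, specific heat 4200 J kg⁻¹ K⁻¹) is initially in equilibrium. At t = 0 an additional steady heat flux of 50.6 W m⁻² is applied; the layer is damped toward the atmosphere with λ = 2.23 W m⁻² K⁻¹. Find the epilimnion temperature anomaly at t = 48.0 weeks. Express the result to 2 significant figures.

20 K

Areal heat capacity C = ρ c_p D = 998 × 4200 × 7.54 = 3.16×10^7 J m⁻² K⁻¹.
τ = C / λ = 3.16×10^7 / 2.23 = 1.42×10^7 s.
Equilibrium anomaly ΔT_eq = F / λ = 50.6 / 2.23 = 22.7 K.
t = 48.0 weeks = 2.90×10^7 s, so t/τ = 2.05.
ΔT(t) = ΔT_eq (1 − e^(−t/τ)) = 22.7 × (1 − e^−2.05) = 19.8 K.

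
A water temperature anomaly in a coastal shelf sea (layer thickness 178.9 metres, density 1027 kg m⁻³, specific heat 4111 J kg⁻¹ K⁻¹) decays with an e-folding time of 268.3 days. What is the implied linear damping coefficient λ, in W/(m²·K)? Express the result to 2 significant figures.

33

Areal heat capacity C = ρ c_p D = 1027 × 4111 × 178.9 = 7.55×10^8 J/(m²·K).
τ = 268.3 days = 2.32×10^7 s.
λ = C / τ = 7.55×10^8 / 2.32×10^7 = 32.6 W/(m²·K).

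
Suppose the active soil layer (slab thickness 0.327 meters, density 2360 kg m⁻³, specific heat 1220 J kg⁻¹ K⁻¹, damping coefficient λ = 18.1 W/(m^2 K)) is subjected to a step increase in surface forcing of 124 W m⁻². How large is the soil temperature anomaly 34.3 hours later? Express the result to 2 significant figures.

6.2 K

Areal heat capacity C = ρ c_p D = 2360 × 1220 × 0.327 = 9.41×10^5 J m⁻² K⁻¹.
τ = C / λ = 9.41×10^5 / 18.1 = 52000 s.
Equilibrium anomaly ΔT_eq = F / λ = 124 / 18.1 = 6.85 K.
t = 34.3 hours = 1.23×10^5 s, so t/τ = 2.37.
ΔT(t) = ΔT_eq (1 − e^(−t/τ)) = 6.85 × (1 − e^−2.37) = 6.21 K.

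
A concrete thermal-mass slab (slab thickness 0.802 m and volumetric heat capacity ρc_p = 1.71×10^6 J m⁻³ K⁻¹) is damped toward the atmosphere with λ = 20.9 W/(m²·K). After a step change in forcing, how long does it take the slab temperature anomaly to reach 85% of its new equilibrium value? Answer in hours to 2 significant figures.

35 hours

Areal heat capacity C = ρc_p × D = 1.71×10^6 × 0.802 = 1.37×10^6 J/(m^2 K).
τ = C / λ = 1.37×10^6 / 20.9 = 65600 s.
Fraction reached: 1 − e^(−t/τ) = 0.85 ⇒ t = −τ ln(1 − 0.85) = τ × 1.90.
t = 1.24×10^5 s = 34.6 hours.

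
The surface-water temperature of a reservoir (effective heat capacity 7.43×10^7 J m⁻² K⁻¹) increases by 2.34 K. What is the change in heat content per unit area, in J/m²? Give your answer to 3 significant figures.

Areal heat capacity C = 7.43×10^7 J m⁻² K⁻¹ (given).
ΔQ = C ΔT = 7.43×10^7 × 2.34 = 1.74×10^8 J/m².

1.74×10^8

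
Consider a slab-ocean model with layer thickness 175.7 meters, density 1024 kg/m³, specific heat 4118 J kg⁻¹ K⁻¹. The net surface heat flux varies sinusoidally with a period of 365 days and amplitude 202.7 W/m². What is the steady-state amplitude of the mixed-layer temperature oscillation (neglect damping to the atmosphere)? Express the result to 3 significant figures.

Areal heat capacity C = ρ c_p D = 1024 × 4118 × 175.7 = 7.41×10^8 J m⁻² K⁻¹.
Angular frequency ω = 2π / T = 2π / 3.15×10^7 s = 1.99×10^-7 s⁻¹.
Cω = 7.41×10^8 × 1.99×10^-7 = 148 W/(m²·K).
Amplitude A = F₀ / (Cω) = 202.7 / 148 = 1.37 K.

1.37 K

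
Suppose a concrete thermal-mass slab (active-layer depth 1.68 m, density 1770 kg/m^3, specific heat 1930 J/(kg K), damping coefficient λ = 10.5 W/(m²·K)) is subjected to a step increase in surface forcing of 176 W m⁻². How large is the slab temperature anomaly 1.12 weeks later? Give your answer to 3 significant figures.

11.9 K

Areal heat capacity C = ρ c_p D = 1770 × 1930 × 1.68 = 5.74×10^6 J/(m^2 K).
τ = C / λ = 5.74×10^6 / 10.5 = 5.47×10^5 s.
Equilibrium anomaly ΔT_eq = F / λ = 176 / 10.5 = 16.8 K.
t = 1.12 weeks = 6.77×10^5 s, so t/τ = 1.24.
ΔT(t) = ΔT_eq (1 − e^(−t/τ)) = 16.8 × (1 − e^−1.24) = 11.9 K.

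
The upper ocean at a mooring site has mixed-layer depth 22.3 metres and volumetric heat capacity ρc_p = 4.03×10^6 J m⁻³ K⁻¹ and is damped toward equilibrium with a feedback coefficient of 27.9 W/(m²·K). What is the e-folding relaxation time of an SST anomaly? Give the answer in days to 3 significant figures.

37.3 days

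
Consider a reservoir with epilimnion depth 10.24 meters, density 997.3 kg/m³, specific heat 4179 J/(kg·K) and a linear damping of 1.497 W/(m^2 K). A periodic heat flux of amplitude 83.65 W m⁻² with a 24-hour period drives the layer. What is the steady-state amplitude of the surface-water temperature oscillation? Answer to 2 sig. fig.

Areal heat capacity C = ρ c_p D = 997.3 × 4179 × 10.24 = 4.27×10^7 J m⁻² K⁻¹.
Angular frequency ω = 2π / T = 2π / 86400 s = 7.27×10^-5 s⁻¹.
√((Cω)² + λ²) = √((3100)² + 1.497²) = 3100 W/(m²·K).
Amplitude A = F₀ / √((Cω)²+λ²) = 83.65 / 3100 = 0.0270 K.

0.027 K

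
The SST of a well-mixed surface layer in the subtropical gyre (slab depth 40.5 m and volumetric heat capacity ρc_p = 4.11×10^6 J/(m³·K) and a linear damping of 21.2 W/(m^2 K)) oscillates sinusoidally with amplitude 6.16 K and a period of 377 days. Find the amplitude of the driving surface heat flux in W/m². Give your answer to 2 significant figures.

240

Areal heat capacity C = ρc_p × D = 4.11×10^6 × 40.5 = 1.66×10^8 J m⁻² K⁻¹.
ω = 2π / 3.26×10^7 s = 1.93×10^-7 s⁻¹.
√((Cω)² + λ²) = √((32.1)² + 21.2²) = 38.5 W/(m²·K).
F₀ = A × √((Cω)²+λ²) = 6.16 × 38.5 = 237 W/m².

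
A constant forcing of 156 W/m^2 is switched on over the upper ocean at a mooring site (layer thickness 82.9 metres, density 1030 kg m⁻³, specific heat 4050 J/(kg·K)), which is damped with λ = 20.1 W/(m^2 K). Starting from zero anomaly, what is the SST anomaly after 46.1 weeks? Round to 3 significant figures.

6.23 K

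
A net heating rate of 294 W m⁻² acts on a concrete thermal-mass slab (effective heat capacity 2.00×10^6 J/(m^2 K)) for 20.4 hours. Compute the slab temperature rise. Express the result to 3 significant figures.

10.8 K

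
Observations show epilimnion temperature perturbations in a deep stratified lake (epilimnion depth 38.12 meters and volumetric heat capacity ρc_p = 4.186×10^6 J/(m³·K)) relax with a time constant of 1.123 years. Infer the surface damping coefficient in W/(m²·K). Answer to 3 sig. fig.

4.50

Areal heat capacity C = ρc_p × D = 4.186×10^6 × 38.12 = 1.60×10^8 J/(m²·K).
τ = 1.123 years = 3.54×10^7 s.
λ = C / τ = 1.60×10^8 / 3.54×10^7 = 4.50 W/(m²·K).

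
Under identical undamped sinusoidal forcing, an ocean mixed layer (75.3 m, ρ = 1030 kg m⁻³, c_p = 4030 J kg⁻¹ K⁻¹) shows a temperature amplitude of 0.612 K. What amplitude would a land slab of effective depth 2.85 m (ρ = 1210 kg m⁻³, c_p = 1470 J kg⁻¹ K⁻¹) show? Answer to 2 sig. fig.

38 K

C_ocean = 3.13×10^8 J/(m²·K); C_land = 5.07×10^6 J/(m²·K).
A ∝ 1/C ⇒ A_land = A_ocean × C_ocean/C_land = 0.612 × 61.7 = 37.7 K.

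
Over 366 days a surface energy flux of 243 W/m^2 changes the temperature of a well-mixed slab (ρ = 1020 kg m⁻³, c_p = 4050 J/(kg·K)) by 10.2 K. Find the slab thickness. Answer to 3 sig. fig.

Heat input Q = F Δt = 243 × 3.16×10^7 s = 7.68×10^9 J/m².
Required areal heat capacity C = Q / ΔT = 7.53×10^8 J/(m²·K).
Depth D = C / (ρ c_p) = 7.53×10^8 / (1020 × 4050) = 182 m.

182 m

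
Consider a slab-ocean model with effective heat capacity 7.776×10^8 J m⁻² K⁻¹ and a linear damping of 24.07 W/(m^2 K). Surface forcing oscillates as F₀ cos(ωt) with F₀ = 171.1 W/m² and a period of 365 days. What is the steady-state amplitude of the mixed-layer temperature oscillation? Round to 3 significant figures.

1.09 K

Areal heat capacity C = 7.776×10^8 J m⁻² K⁻¹ (given).
Angular frequency ω = 2π / T = 2π / 3.15×10^7 s = 1.99×10^-7 s⁻¹.
√((Cω)² + λ²) = √((155)² + 24.07²) = 157 W/(m²·K).
Amplitude A = F₀ / √((Cω)²+λ²) = 171.1 / 157 = 1.09 K.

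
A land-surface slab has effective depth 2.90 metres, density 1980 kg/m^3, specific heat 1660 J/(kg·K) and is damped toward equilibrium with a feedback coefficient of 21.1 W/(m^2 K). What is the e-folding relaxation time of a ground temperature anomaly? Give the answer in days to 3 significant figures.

5.23 days

Areal heat capacity C = ρ c_p D = 1980 × 1660 × 2.90 = 9.53×10^6 J m⁻² K⁻¹.
Relaxation time τ = C / λ = 9.53×10^6 / 21.1 = 4.52×10^5 s.
In days: 4.52×10^5 s / (86400 s/day) = 5.23 days.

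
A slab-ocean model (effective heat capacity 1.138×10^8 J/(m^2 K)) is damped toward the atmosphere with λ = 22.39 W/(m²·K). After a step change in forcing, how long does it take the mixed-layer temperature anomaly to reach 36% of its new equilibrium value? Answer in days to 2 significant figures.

26 days

Areal heat capacity C = 1.138×10^8 J/(m^2 K) (given).
τ = C / λ = 1.14×10^8 / 22.39 = 5.08×10^6 s.
Fraction reached: 1 − e^(−t/τ) = 0.36 ⇒ t = −τ ln(1 − 0.36) = τ × 0.446.
t = 2.27×10^6 s = 26.3 days.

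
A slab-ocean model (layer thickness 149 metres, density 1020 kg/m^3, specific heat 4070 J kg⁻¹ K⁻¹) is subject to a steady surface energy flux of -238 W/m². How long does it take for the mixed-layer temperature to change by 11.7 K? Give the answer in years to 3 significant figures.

0.964 years

Areal heat capacity C = ρ c_p D = 1020 × 4070 × 149 = 6.19×10^8 J/(m²·K).
Time required: Δt = C ΔT / F = 6.19×10^8 × -11.7 / -238 = 3.04×10^7 s.
In years: 3.04×10^7 s / (3.156×10^7 s/year) = 0.964 years.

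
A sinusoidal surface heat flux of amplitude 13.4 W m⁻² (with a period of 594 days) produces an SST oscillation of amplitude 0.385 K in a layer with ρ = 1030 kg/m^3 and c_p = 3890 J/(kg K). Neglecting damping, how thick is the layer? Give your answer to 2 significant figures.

71 m

ω = 2π / 5.13×10^7 s = 1.22×10^-7 s⁻¹.
Required C = F₀ / (A ω) = 13.4 / (0.385 × 1.22×10^-7) = 2.84×10^8 J/(m²·K).
D = C / (ρ c_p) = 2.84×10^8 / (1030 × 3890) = 71.0 m.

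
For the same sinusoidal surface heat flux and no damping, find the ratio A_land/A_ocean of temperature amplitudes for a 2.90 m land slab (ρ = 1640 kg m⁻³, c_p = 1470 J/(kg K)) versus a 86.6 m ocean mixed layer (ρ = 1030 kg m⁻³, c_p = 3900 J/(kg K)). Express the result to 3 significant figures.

49.8

C_ocean = 1030 × 3900 × 86.6 = 3.48×10^8 J/(m²·K).
C_land = 1640 × 1470 × 2.90 = 6.99×10^6 J/(m²·K).
Undamped amplitude ∝ 1/C, so A_land/A_ocean = C_ocean/C_land = 49.8.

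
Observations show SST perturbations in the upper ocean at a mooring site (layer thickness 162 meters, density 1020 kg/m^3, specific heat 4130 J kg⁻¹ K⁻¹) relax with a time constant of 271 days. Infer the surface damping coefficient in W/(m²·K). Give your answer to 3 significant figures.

Areal heat capacity C = ρ c_p D = 1020 × 4130 × 162 = 6.82×10^8 J/(m²·K).
τ = 271 days = 2.34×10^7 s.
λ = C / τ = 6.82×10^8 / 2.34×10^7 = 29.1 W/(m²·K).

29.1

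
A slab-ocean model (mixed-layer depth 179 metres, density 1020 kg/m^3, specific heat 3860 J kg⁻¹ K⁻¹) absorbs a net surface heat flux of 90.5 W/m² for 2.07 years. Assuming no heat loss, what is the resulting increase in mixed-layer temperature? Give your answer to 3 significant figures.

8.39 K

Areal heat capacity C = ρ c_p D = 1020 × 3860 × 179 = 7.05×10^8 J/(m²·K).
Net heat input Q = F Δt = 90.5 × (2.07 years × 3.156×10^7 s/year) = 5.91×10^9 J/m².
ΔT = Q / C = 5.91×10^9 / 7.05×10^8 = 8.39 K.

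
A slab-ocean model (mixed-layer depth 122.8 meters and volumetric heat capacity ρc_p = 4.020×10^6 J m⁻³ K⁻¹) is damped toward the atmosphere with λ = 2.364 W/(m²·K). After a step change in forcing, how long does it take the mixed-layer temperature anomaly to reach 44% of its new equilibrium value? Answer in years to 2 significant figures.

Areal heat capacity C = ρc_p × D = 4.020×10^6 × 122.8 = 4.94×10^8 J/(m^2 K).
τ = C / λ = 4.94×10^8 / 2.364 = 2.09×10^8 s.
Fraction reached: 1 − e^(−t/τ) = 0.44 ⇒ t = −τ ln(1 − 0.44) = τ × 0.580.
t = 1.21×10^8 s = 3.84 years.

3.8 years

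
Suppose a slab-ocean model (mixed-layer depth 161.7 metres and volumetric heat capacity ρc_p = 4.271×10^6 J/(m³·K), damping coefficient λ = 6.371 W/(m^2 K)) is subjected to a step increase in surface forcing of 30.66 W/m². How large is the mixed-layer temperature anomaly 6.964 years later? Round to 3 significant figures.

Areal heat capacity C = ρc_p × D = 4.271×10^6 × 161.7 = 6.91×10^8 J/(m^2 K).
τ = C / λ = 6.91×10^8 / 6.371 = 1.08×10^8 s.
Equilibrium anomaly ΔT_eq = F / λ = 30.66 / 6.371 = 4.81 K.
t = 6.964 years = 2.20×10^8 s, so t/τ = 2.03.
ΔT(t) = ΔT_eq (1 − e^(−t/τ)) = 4.81 × (1 − e^−2.03) = 4.18 K.

4.18 K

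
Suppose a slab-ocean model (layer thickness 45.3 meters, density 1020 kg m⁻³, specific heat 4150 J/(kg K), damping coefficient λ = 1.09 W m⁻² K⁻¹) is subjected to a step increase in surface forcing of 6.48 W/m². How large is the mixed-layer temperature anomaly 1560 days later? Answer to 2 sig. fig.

Areal heat capacity C = ρ c_p D = 1020 × 4150 × 45.3 = 1.92×10^8 J/(m²·K).
τ = C / λ = 1.92×10^8 / 1.09 = 1.76×10^8 s.
Equilibrium anomaly ΔT_eq = F / λ = 6.48 / 1.09 = 5.94 K.
t = 1560 days = 1.35×10^8 s, so t/τ = 0.766.
ΔT(t) = ΔT_eq (1 − e^(−t/τ)) = 5.94 × (1 − e^−0.766) = 3.18 K.

3.2 K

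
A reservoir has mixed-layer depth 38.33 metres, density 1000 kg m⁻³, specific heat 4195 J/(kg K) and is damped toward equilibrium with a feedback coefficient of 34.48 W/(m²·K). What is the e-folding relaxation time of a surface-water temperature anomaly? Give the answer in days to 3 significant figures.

Areal heat capacity C = ρ c_p D = 1000 × 4195 × 38.33 = 1.61×10^8 J/(m^2 K).
Relaxation time τ = C / λ = 1.61×10^8 / 34.48 = 4.66×10^6 s.
In days: 4.66×10^6 s / (86400 s/day) = 54.0 days.

54.0 days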